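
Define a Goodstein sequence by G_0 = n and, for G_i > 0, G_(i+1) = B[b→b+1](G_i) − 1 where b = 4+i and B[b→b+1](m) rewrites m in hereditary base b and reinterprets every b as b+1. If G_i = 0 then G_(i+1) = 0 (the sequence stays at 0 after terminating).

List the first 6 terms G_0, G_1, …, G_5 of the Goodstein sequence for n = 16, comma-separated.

16, 24, 27, 30, 33, 36

G_0 = 16. HB_4(16) = 4^2. Bump = 25. G_1 = 24.
G_1 = 24. HB_5(24) = 4·5 + 4. Bump = 28. G_2 = 27.
G_2 = 27. HB_6(27) = 4·6 + 3. Bump = 31. G_3 = 30.
G_3 = 30. HB_7(30) = 4·7 + 2. Bump = 34. G_4 = 33.
G_4 = 33. HB_8(33) = 4·8 + 1. Bump = 37. G_5 = 36.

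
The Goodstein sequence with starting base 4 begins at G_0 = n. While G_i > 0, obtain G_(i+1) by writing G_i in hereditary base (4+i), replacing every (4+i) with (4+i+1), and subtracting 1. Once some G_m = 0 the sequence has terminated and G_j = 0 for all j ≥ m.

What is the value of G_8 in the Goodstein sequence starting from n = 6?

i=0: 6 = 4 + 2 (b=4); 4→5: 5 + 2 = 7; 7−1 = 6
i=1: 6 = 5 + 1 (b=5); 5→6: 6 + 1 = 7; 7−1 = 6
i=2: 6 = 6 (b=6); 6→7: 7 = 7; 7−1 = 6
i=3: 6 = 6 (b=7); 7→8: 6 = 6; 6−1 = 5
i=4: 5 = 5 (b=8); 8→9: 5 = 5; 5−1 = 4
i=5: 4 = 4 (b=9); 9→10: 4 = 4; 4−1 = 3
i=6: 3 = 3 (b=10); 10→11: 3 = 3; 3−1 = 2
i=7: 2 = 2 (b=11); 11→12: 2 = 2; 2−1 = 1

1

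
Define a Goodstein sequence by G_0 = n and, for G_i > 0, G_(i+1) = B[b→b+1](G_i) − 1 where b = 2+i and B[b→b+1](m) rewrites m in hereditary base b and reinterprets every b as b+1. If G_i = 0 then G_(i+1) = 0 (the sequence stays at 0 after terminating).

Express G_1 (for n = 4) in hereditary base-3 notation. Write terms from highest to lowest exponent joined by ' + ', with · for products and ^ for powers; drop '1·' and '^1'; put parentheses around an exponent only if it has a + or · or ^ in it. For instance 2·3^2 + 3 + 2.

4 —HB2→ 2^2 —bump→ 3^3 = 27 —(−1)→ 26
26 —HB3→ 2·3^2 + 2·3 + 2 —bump→ 2·4^2 + 2·4 + 2 = 42 —(−1)→ 41

2·3^2 + 2·3 + 2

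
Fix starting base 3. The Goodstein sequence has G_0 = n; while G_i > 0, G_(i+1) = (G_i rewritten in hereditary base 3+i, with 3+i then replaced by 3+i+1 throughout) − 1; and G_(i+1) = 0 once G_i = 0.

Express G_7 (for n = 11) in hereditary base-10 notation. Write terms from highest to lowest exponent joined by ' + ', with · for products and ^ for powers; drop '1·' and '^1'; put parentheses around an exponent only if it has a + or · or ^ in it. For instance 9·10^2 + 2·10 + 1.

step 0: 11 = 3^2 + 2; sub 4 for 3: 4^2 + 2; = 18; G_1 = 18−1 = 17
step 1: 17 = 4^2 + 1; sub 5 for 4: 5^2 + 1; = 26; G_2 = 26−1 = 25
step 2: 25 = 5^2; sub 6 for 5: 6^2; = 36; G_3 = 36−1 = 35
step 3: 35 = 5·6 + 5; sub 7 for 6: 5·7 + 5; = 40; G_4 = 40−1 = 39
step 4: 39 = 5·7 + 4; sub 8 for 7: 5·8 + 4; = 44; G_5 = 44−1 = 43
step 5: 43 = 5·8 + 3; sub 9 for 8: 5·9 + 3; = 48; G_6 = 48−1 = 47
step 6: 47 = 5·9 + 2; sub 10 for 9: 5·10 + 2; = 52; G_7 = 52−1 = 51
step 7: 51 = 5·10 + 1; sub 11 for 10: 5·11 + 1; = 56; G_8 = 56−1 = 55

5·10 + 1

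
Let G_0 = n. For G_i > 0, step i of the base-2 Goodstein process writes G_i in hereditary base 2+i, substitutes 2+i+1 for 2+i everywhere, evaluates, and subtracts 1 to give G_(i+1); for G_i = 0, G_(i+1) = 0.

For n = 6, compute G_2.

base 2: 6 = 2^2 + 2; at 3: 3^3 + 3 = 30; next = 29
base 3: 29 = 3^3 + 2; at 4: 4^4 + 2 = 258; next = 257

257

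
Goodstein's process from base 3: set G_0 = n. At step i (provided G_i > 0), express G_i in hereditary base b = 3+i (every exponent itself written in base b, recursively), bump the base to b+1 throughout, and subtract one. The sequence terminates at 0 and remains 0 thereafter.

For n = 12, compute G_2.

base 3: 12 = 3^2 + 3; at 4: 4^2 + 4 = 20; next = 19
base 4: 19 = 4^2 + 3; at 5: 5^2 + 3 = 28; next = 27

27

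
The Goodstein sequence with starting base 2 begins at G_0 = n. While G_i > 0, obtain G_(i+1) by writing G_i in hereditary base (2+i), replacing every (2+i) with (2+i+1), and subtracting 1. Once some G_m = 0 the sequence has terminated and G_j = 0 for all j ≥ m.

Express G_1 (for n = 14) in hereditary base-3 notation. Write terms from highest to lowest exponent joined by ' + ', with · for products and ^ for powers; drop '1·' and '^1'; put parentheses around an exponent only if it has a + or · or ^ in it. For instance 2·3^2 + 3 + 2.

3^(3 + 1) + 3^3 + 2

(0) 14|_2 = 2^(2 + 1) + 2^2 + 2 ↦ 3^(3 + 1) + 3^3 + 3|_3 = 111 ⇒ 110
(1) 110|_3 = 3^(3 + 1) + 3^3 + 2 ↦ 4^(4 + 1) + 4^4 + 2|_4 = 1282 ⇒ 1281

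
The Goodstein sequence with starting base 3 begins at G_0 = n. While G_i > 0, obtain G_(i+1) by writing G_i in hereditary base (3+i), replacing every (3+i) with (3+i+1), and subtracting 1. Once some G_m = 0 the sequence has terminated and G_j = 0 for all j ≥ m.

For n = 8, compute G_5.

11

step 0: 8 = 2·3 + 2; sub 4 for 3: 2·4 + 2; = 10; G_1 = 10−1 = 9
step 1: 9 = 2·4 + 1; sub 5 for 4: 2·5 + 1; = 11; G_2 = 11−1 = 10
step 2: 10 = 2·5; sub 6 for 5: 2·6; = 12; G_3 = 12−1 = 11
step 3: 11 = 6 + 5; sub 7 for 6: 7 + 5; = 12; G_4 = 12−1 = 11
step 4: 11 = 7 + 4; sub 8 for 7: 8 + 4; = 12; G_5 = 12−1 = 11
step 5: 11 = 8 + 3; sub 9 for 8: 9 + 3; = 12; G_6 = 12−1 = 11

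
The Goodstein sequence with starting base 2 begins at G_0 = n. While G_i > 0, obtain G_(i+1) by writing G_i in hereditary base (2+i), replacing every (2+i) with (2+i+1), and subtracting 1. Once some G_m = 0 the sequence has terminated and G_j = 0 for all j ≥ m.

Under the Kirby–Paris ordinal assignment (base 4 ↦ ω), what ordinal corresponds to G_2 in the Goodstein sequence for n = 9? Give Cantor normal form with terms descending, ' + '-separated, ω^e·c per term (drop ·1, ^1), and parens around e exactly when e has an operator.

ω^ω·3 + ω^3·3 + ω^2·3 + ω·3 + 3

9 —HB2→ 2^(2 + 1) + 1 —bump→ 3^(3 + 1) + 1 = 82 —(−1)→ 81
81 —HB3→ 3^(3 + 1) —bump→ 4^(4 + 1) = 1024 —(−1)→ 1023
1023 —HB4→ 3·4^4 + 3·4^3 + 3·4^2 + 3·4 + 3 —bump→ 3·5^5 + 3·5^3 + 3·5^2 + 3·5 + 3 = 9843 —(−1)→ 9842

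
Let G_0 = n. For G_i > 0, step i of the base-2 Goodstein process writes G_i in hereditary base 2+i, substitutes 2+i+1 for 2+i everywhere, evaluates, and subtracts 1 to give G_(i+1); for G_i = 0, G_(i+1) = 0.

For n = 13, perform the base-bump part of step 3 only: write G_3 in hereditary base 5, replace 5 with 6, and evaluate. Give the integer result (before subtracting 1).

280712

(0) 13|_2 = 2^(2 + 1) + 2^2 + 1 ↦ 3^(3 + 1) + 3^3 + 1|_3 = 109 ⇒ 108
(1) 108|_3 = 3^(3 + 1) + 3^3 ↦ 4^(4 + 1) + 4^4|_4 = 1280 ⇒ 1279
(2) 1279|_4 = 4^(4 + 1) + 3·4^3 + 3·4^2 + 3·4 + 3 ↦ 5^(5 + 1) + 3·5^3 + 3·5^2 + 3·5 + 3|_5 = 16093 ⇒ 16092
(3) 16092|_5 = 5^(5 + 1) + 3·5^3 + 3·5^2 + 3·5 + 2 ↦ 6^(6 + 1) + 3·6^3 + 3·6^2 + 3·6 + 2|_6 = 280712 ⇒ 280711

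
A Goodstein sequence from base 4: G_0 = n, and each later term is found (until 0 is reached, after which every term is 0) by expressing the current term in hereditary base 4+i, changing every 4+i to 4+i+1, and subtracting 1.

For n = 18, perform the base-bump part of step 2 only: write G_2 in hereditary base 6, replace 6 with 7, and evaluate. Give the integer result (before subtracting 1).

G_0=18  [base 4] 4^2 + 2  →[4↦5]→  5^2 + 2 = 27  −1 ⇒ G_1=26
G_1=26  [base 5] 5^2 + 1  →[5↦6]→  6^2 + 1 = 37  −1 ⇒ G_2=36
G_2=36  [base 6] 6^2  →[6↦7]→  7^2 = 49  −1 ⇒ G_3=48

49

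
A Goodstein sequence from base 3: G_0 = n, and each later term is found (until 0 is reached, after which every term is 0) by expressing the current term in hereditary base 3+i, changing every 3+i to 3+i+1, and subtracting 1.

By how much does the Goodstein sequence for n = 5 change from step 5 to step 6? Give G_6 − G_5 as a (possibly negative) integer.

G_0=5  [base 3] 3 + 2  →[3↦4]→  4 + 2 = 6  −1 ⇒ G_1=5
G_1=5  [base 4] 4 + 1  →[4↦5]→  5 + 1 = 6  −1 ⇒ G_2=5
G_2=5  [base 5] 5  →[5↦6]→  6 = 6  −1 ⇒ G_3=5
G_3=5  [base 6] 5  →[6↦7]→  5 = 5  −1 ⇒ G_4=4
G_4=4  [base 7] 4  →[7↦8]→  4 = 4  −1 ⇒ G_5=3
G_5=3  [base 8] 3  →[8↦9]→  3 = 3  −1 ⇒ G_6=2

-1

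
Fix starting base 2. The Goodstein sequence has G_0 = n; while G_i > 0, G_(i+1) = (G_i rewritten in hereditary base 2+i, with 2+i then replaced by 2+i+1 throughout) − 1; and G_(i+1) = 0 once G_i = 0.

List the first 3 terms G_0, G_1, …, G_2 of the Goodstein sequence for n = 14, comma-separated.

step 0: 14 = 2^(2 + 1) + 2^2 + 2; sub 3 for 2: 3^(3 + 1) + 3^3 + 3; = 111; G_1 = 111−1 = 110
step 1: 110 = 3^(3 + 1) + 3^3 + 2; sub 4 for 3: 4^(4 + 1) + 4^4 + 2; = 1282; G_2 = 1282−1 = 1281

14, 110, 1281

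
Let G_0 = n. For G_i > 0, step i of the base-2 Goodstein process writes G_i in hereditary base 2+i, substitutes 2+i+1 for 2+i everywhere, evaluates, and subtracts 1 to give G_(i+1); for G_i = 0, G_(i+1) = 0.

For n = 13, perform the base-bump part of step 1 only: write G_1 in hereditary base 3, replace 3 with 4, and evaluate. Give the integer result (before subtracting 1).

1280

G_0=13  [base 2] 2^(2 + 1) + 2^2 + 1  →[2↦3]→  3^(3 + 1) + 3^3 + 1 = 109  −1 ⇒ G_1=108
G_1=108  [base 3] 3^(3 + 1) + 3^3  →[3↦4]→  4^(4 + 1) + 4^4 = 1280  −1 ⇒ G_2=1279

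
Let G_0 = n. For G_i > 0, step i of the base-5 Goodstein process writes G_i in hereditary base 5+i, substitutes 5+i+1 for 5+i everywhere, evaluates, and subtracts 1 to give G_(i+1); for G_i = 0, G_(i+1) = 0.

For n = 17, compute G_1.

17 —HB5→ 3·5 + 2 —bump→ 3·6 + 2 = 20 —(−1)→ 19
19 —HB6→ 3·6 + 1 —bump→ 3·7 + 1 = 22 —(−1)→ 21

19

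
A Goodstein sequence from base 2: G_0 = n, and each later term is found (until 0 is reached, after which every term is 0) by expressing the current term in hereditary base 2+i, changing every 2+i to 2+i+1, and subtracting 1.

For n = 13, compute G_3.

(0) 13|_2 = 2^(2 + 1) + 2^2 + 1 ↦ 3^(3 + 1) + 3^3 + 1|_3 = 109 ⇒ 108
(1) 108|_3 = 3^(3 + 1) + 3^3 ↦ 4^(4 + 1) + 4^4|_4 = 1280 ⇒ 1279
(2) 1279|_4 = 4^(4 + 1) + 3·4^3 + 3·4^2 + 3·4 + 3 ↦ 5^(5 + 1) + 3·5^3 + 3·5^2 + 3·5 + 3|_5 = 16093 ⇒ 16092
(3) 16092|_5 = 5^(5 + 1) + 3·5^3 + 3·5^2 + 3·5 + 2 ↦ 6^(6 + 1) + 3·6^3 + 3·6^2 + 3·6 + 2|_6 = 280712 ⇒ 280711

16092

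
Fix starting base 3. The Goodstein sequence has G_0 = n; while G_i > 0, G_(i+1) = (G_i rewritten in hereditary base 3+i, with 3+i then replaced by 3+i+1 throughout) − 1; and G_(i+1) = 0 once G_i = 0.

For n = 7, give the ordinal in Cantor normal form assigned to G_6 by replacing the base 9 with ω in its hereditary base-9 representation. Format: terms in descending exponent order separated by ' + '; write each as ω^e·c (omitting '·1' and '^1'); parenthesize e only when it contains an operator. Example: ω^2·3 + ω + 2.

ω

base 3: 7 = 2·3 + 1; at 4: 2·4 + 1 = 9; next = 8
base 4: 8 = 2·4; at 5: 2·5 = 10; next = 9
base 5: 9 = 5 + 4; at 6: 6 + 4 = 10; next = 9
base 6: 9 = 6 + 3; at 7: 7 + 3 = 10; next = 9
base 7: 9 = 7 + 2; at 8: 8 + 2 = 10; next = 9
base 8: 9 = 8 + 1; at 9: 9 + 1 = 10; next = 9
base 9: 9 = 9; at 10: 10 = 10; next = 9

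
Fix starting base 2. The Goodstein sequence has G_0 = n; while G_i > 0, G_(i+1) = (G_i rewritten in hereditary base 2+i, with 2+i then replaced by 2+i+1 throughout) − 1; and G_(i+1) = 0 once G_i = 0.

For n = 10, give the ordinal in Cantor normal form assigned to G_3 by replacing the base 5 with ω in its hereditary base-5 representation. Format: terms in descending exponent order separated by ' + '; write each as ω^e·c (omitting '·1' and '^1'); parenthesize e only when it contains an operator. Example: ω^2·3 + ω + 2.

ω^(ω + 1)

10 —HB2→ 2^(2 + 1) + 2 —bump→ 3^(3 + 1) + 3 = 84 —(−1)→ 83
83 —HB3→ 3^(3 + 1) + 2 —bump→ 4^(4 + 1) + 2 = 1026 —(−1)→ 1025
1025 —HB4→ 4^(4 + 1) + 1 —bump→ 5^(5 + 1) + 1 = 15626 —(−1)→ 15625
15625 —HB5→ 5^(5 + 1) —bump→ 6^(6 + 1) = 279936 —(−1)→ 279935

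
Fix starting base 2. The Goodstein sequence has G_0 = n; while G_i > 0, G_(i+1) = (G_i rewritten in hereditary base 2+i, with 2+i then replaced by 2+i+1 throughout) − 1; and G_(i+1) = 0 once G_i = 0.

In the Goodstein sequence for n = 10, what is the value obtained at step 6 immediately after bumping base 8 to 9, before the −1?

1937434593

G_0 = 10. HB_2(10) = 2^(2 + 1) + 2. Bump = 84. G_1 = 83.
G_1 = 83. HB_3(83) = 3^(3 + 1) + 2. Bump = 1026. G_2 = 1025.
G_2 = 1025. HB_4(1025) = 4^(4 + 1) + 1. Bump = 15626. G_3 = 15625.
G_3 = 15625. HB_5(15625) = 5^(5 + 1). Bump = 279936. G_4 = 279935.
G_4 = 279935. HB_6(279935) = 5·6^6 + 5·6^5 + 5·6^4 + 5·6^3 + 5·6^2 + 5·6 + 5. Bump = 4215755. G_5 = 4215754.
G_5 = 4215754. HB_7(4215754) = 5·7^7 + 5·7^5 + 5·7^4 + 5·7^3 + 5·7^2 + 5·7 + 4. Bump = 84073324. G_6 = 84073323.
G_6 = 84073323. HB_8(84073323) = 5·8^8 + 5·8^5 + 5·8^4 + 5·8^3 + 5·8^2 + 5·8 + 3. Bump = 1937434593. G_7 = 1937434592.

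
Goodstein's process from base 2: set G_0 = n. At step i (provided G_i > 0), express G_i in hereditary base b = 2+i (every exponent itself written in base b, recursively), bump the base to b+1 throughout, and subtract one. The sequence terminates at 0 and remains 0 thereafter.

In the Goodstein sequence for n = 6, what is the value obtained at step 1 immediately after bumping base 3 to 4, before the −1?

[0] 6 ≡ 2^2 + 2 (base 2). Lift 3: 30. −1: 29.
[1] 29 ≡ 3^3 + 2 (base 3). Lift 4: 258. −1: 257.

258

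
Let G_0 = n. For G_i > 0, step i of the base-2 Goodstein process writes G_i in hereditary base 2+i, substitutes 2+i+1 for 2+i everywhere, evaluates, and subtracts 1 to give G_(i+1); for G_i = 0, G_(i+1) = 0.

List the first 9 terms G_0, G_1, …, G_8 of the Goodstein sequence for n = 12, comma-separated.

(0) 12|_2 = 2^(2 + 1) + 2^2 ↦ 3^(3 + 1) + 3^3|_3 = 108 ⇒ 107
(1) 107|_3 = 3^(3 + 1) + 2·3^2 + 2·3 + 2 ↦ 4^(4 + 1) + 2·4^2 + 2·4 + 2|_4 = 1066 ⇒ 1065
(2) 1065|_4 = 4^(4 + 1) + 2·4^2 + 2·4 + 1 ↦ 5^(5 + 1) + 2·5^2 + 2·5 + 1|_5 = 15686 ⇒ 15685
(3) 15685|_5 = 5^(5 + 1) + 2·5^2 + 2·5 ↦ 6^(6 + 1) + 2·6^2 + 2·6|_6 = 280020 ⇒ 280019
(4) 280019|_6 = 6^(6 + 1) + 2·6^2 + 6 + 5 ↦ 7^(7 + 1) + 2·7^2 + 7 + 5|_7 = 5764911 ⇒ 5764910
(5) 5764910|_7 = 7^(7 + 1) + 2·7^2 + 7 + 4 ↦ 8^(8 + 1) + 2·8^2 + 8 + 4|_8 = 134217868 ⇒ 134217867
(6) 134217867|_8 = 8^(8 + 1) + 2·8^2 + 8 + 3 ↦ 9^(9 + 1) + 2·9^2 + 9 + 3|_9 = 3486784575 ⇒ 3486784574
(7) 3486784574|_9 = 9^(9 + 1) + 2·9^2 + 9 + 2 ↦ 10^(10 + 1) + 2·10^2 + 10 + 2|_10 = 100000000212 ⇒ 100000000211

12, 107, 1065, 15685, 280019, 5764910, 134217867, 3486784574, 100000000211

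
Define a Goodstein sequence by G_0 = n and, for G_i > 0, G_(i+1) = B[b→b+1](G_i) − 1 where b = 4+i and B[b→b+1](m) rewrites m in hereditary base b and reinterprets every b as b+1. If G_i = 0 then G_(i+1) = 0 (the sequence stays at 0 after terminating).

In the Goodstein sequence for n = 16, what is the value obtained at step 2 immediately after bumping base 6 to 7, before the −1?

G_0=16  [base 4] 4^2  →[4↦5]→  5^2 = 25  −1 ⇒ G_1=24
G_1=24  [base 5] 4·5 + 4  →[5↦6]→  4·6 + 4 = 28  −1 ⇒ G_2=27

31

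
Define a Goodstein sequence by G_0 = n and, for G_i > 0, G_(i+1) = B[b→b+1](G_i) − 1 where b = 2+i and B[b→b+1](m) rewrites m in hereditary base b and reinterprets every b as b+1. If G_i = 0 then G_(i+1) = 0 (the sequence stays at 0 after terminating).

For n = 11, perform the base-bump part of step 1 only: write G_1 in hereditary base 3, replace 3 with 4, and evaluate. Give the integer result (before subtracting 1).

1028

base 2: 11 = 2^(2 + 1) + 2 + 1; at 3: 3^(3 + 1) + 3 + 1 = 85; next = 84
base 3: 84 = 3^(3 + 1) + 3; at 4: 4^(4 + 1) + 4 = 1028; next = 1027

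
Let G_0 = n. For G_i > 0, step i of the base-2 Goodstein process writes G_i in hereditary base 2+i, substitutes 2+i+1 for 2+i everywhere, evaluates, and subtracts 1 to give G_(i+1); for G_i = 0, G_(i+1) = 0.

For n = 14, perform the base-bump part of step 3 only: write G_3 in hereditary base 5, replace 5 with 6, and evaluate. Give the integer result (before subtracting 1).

326592

step 0: 14 = 2^(2 + 1) + 2^2 + 2; sub 3 for 2: 3^(3 + 1) + 3^3 + 3; = 111; G_1 = 111−1 = 110
step 1: 110 = 3^(3 + 1) + 3^3 + 2; sub 4 for 3: 4^(4 + 1) + 4^4 + 2; = 1282; G_2 = 1282−1 = 1281
step 2: 1281 = 4^(4 + 1) + 4^4 + 1; sub 5 for 4: 5^(5 + 1) + 5^5 + 1; = 18751; G_3 = 18751−1 = 18750
step 3: 18750 = 5^(5 + 1) + 5^5; sub 6 for 5: 6^(6 + 1) + 6^6; = 326592; G_4 = 326592−1 = 326591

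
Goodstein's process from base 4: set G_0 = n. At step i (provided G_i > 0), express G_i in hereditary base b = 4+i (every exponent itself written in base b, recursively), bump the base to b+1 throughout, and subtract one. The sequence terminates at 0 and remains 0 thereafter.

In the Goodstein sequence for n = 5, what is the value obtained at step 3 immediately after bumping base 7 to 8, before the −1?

4

i=0: 5 = 4 + 1 (b=4); 4→5: 5 + 1 = 6; 6−1 = 5
i=1: 5 = 5 (b=5); 5→6: 6 = 6; 6−1 = 5
i=2: 5 = 5 (b=6); 6→7: 5 = 5; 5−1 = 4
i=3: 4 = 4 (b=7); 7→8: 4 = 4; 4−1 = 3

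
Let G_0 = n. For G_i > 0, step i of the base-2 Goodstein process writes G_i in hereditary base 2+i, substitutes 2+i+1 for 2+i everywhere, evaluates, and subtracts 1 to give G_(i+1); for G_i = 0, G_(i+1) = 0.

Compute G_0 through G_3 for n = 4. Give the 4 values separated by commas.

G_0=4  [base 2] 2^2  →[2↦3]→  3^3 = 27  −1 ⇒ G_1=26
G_1=26  [base 3] 2·3^2 + 2·3 + 2  →[3↦4]→  2·4^2 + 2·4 + 2 = 42  −1 ⇒ G_2=41
G_2=41  [base 4] 2·4^2 + 2·4 + 1  →[4↦5]→  2·5^2 + 2·5 + 1 = 61  −1 ⇒ G_3=60

4, 26, 41, 60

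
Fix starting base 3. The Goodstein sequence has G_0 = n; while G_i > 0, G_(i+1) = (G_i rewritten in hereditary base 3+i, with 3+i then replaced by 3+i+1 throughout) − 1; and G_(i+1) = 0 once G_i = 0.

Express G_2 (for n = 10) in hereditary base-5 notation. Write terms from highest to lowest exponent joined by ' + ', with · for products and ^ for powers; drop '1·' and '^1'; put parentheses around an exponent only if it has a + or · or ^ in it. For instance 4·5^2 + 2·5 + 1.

4·5 + 4

(0) 10|_3 = 3^2 + 1 ↦ 4^2 + 1|_4 = 17 ⇒ 16
(1) 16|_4 = 4^2 ↦ 5^2|_5 = 25 ⇒ 24
(2) 24|_5 = 4·5 + 4 ↦ 4·6 + 4|_6 = 28 ⇒ 27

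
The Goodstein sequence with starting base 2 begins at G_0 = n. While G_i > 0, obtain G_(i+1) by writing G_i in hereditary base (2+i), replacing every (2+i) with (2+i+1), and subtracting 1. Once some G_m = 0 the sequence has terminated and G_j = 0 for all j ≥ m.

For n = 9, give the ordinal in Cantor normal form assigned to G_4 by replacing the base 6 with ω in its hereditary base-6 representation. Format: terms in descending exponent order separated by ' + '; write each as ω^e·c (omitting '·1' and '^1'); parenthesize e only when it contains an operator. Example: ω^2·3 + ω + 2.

step 0: 9 = 2^(2 + 1) + 1; sub 3 for 2: 3^(3 + 1) + 1; = 82; G_1 = 82−1 = 81
step 1: 81 = 3^(3 + 1); sub 4 for 3: 4^(4 + 1); = 1024; G_2 = 1024−1 = 1023
step 2: 1023 = 3·4^4 + 3·4^3 + 3·4^2 + 3·4 + 3; sub 5 for 4: 3·5^5 + 3·5^3 + 3·5^2 + 3·5 + 3; = 9843; G_3 = 9843−1 = 9842
step 3: 9842 = 3·5^5 + 3·5^3 + 3·5^2 + 3·5 + 2; sub 6 for 5: 3·6^6 + 3·6^3 + 3·6^2 + 3·6 + 2; = 140744; G_4 = 140744−1 = 140743
step 4: 140743 = 3·6^6 + 3·6^3 + 3·6^2 + 3·6 + 1; sub 7 for 6: 3·7^7 + 3·7^3 + 3·7^2 + 3·7 + 1; = 2471827; G_5 = 2471827−1 = 2471826

ω^ω·3 + ω^3·3 + ω^2·3 + ω·3 + 1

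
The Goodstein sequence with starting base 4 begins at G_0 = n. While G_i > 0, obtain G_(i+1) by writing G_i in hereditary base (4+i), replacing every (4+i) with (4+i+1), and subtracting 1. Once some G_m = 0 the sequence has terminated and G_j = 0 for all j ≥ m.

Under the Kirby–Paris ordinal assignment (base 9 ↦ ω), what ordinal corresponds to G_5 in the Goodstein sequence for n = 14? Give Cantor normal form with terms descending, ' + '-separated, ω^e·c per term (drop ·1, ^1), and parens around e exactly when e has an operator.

ω·2 + 4

14 —HB4→ 3·4 + 2 —bump→ 3·5 + 2 = 17 —(−1)→ 16
16 —HB5→ 3·5 + 1 —bump→ 3·6 + 1 = 19 —(−1)→ 18
18 —HB6→ 3·6 —bump→ 3·7 = 21 —(−1)→ 20
20 —HB7→ 2·7 + 6 —bump→ 2·8 + 6 = 22 —(−1)→ 21
21 —HB8→ 2·8 + 5 —bump→ 2·9 + 5 = 23 —(−1)→ 22
22 —HB9→ 2·9 + 4 —bump→ 2·10 + 4 = 24 —(−1)→ 23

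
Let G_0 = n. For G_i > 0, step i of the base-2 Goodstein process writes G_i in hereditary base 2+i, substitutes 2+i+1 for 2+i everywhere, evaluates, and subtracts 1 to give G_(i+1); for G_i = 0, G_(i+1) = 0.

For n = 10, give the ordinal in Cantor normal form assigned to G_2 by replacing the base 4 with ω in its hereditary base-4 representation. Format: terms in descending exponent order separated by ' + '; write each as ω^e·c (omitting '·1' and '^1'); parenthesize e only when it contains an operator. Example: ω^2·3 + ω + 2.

step 0: 10 = 2^(2 + 1) + 2; sub 3 for 2: 3^(3 + 1) + 3; = 84; G_1 = 84−1 = 83
step 1: 83 = 3^(3 + 1) + 2; sub 4 for 3: 4^(4 + 1) + 2; = 1026; G_2 = 1026−1 = 1025

ω^(ω + 1) + 1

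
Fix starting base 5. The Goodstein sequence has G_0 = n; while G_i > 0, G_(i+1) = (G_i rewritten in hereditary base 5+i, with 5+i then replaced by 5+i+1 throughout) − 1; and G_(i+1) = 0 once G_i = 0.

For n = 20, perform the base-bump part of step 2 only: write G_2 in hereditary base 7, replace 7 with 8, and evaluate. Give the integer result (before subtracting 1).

28

(0) 20|_5 = 4·5 ↦ 4·6|_6 = 24 ⇒ 23
(1) 23|_6 = 3·6 + 5 ↦ 3·7 + 5|_7 = 26 ⇒ 25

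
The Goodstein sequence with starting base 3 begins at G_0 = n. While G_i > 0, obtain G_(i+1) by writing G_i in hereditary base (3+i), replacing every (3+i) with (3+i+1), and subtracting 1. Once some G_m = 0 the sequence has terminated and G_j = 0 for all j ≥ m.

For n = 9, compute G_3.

19

(0) 9|_3 = 3^2 ↦ 4^2|_4 = 16 ⇒ 15
(1) 15|_4 = 3·4 + 3 ↦ 3·5 + 3|_5 = 18 ⇒ 17
(2) 17|_5 = 3·5 + 2 ↦ 3·6 + 2|_6 = 20 ⇒ 19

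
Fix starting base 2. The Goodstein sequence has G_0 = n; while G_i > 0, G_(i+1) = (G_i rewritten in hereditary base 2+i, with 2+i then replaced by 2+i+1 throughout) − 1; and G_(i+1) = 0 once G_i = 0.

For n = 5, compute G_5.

1197

base 2: 5 = 2^2 + 1; at 3: 3^3 + 1 = 28; next = 27
base 3: 27 = 3^3; at 4: 4^4 = 256; next = 255
base 4: 255 = 3·4^3 + 3·4^2 + 3·4 + 3; at 5: 3·5^3 + 3·5^2 + 3·5 + 3 = 468; next = 467
base 5: 467 = 3·5^3 + 3·5^2 + 3·5 + 2; at 6: 3·6^3 + 3·6^2 + 3·6 + 2 = 776; next = 775
base 6: 775 = 3·6^3 + 3·6^2 + 3·6 + 1; at 7: 3·7^3 + 3·7^2 + 3·7 + 1 = 1198; next = 1197
base 7: 1197 = 3·7^3 + 3·7^2 + 3·7; at 8: 3·8^3 + 3·8^2 + 3·8 = 1752; next = 1751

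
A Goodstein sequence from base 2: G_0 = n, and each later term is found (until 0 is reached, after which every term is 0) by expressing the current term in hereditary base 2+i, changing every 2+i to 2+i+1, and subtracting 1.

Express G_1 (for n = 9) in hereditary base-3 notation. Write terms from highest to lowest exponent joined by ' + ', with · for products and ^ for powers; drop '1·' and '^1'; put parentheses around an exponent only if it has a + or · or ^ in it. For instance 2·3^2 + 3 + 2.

base 2: 9 = 2^(2 + 1) + 1; at 3: 3^(3 + 1) + 1 = 82; next = 81
base 3: 81 = 3^(3 + 1); at 4: 4^(4 + 1) = 1024; next = 1023

3^(3 + 1)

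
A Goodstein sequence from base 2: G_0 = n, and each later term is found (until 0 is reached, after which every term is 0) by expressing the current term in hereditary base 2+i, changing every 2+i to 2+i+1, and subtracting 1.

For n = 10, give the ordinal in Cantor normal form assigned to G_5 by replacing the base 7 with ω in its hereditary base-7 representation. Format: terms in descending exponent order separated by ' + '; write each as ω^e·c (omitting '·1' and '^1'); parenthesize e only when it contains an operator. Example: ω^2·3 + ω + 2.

ω^ω·5 + ω^5·5 + ω^4·5 + ω^3·5 + ω^2·5 + ω·5 + 4

10 —HB2→ 2^(2 + 1) + 2 —bump→ 3^(3 + 1) + 3 = 84 —(−1)→ 83
83 —HB3→ 3^(3 + 1) + 2 —bump→ 4^(4 + 1) + 2 = 1026 —(−1)→ 1025
1025 —HB4→ 4^(4 + 1) + 1 —bump→ 5^(5 + 1) + 1 = 15626 —(−1)→ 15625
15625 —HB5→ 5^(5 + 1) —bump→ 6^(6 + 1) = 279936 —(−1)→ 279935
279935 —HB6→ 5·6^6 + 5·6^5 + 5·6^4 + 5·6^3 + 5·6^2 + 5·6 + 5 —bump→ 5·7^7 + 5·7^5 + 5·7^4 + 5·7^3 + 5·7^2 + 5·7 + 5 = 4215755 —(−1)→ 4215754
4215754 —HB7→ 5·7^7 + 5·7^5 + 5·7^4 + 5·7^3 + 5·7^2 + 5·7 + 4 —bump→ 5·8^8 + 5·8^5 + 5·8^4 + 5·8^3 + 5·8^2 + 5·8 + 4 = 84073324 —(−1)→ 84073323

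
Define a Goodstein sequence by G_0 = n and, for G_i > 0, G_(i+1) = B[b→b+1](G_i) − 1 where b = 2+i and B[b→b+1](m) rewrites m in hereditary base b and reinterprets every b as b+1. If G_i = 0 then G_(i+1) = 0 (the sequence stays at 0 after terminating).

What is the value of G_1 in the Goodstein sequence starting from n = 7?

30

(0) 7|_2 = 2^2 + 2 + 1 ↦ 3^3 + 3 + 1|_3 = 31 ⇒ 30
(1) 30|_3 = 3^3 + 3 ↦ 4^4 + 4|_4 = 260 ⇒ 259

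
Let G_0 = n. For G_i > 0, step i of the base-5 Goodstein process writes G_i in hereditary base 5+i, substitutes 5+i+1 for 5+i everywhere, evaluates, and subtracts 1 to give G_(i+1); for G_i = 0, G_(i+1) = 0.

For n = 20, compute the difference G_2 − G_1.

G_0=20  [base 5] 4·5  →[5↦6]→  4·6 = 24  −1 ⇒ G_1=23
G_1=23  [base 6] 3·6 + 5  →[6↦7]→  3·7 + 5 = 26  −1 ⇒ G_2=25

2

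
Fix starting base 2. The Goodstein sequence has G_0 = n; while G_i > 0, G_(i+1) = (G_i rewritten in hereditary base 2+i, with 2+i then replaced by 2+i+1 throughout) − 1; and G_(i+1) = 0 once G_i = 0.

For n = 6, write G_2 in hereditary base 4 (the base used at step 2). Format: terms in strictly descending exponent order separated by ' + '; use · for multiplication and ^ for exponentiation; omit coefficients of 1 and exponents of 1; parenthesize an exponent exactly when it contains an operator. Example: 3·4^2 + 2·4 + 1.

4^4 + 1

G_0=6  [base 2] 2^2 + 2  →[2↦3]→  3^3 + 3 = 30  −1 ⇒ G_1=29
G_1=29  [base 3] 3^3 + 2  →[3↦4]→  4^4 + 2 = 258  −1 ⇒ G_2=257
G_2=257  [base 4] 4^4 + 1  →[4↦5]→  5^5 + 1 = 3126  −1 ⇒ G_3=3125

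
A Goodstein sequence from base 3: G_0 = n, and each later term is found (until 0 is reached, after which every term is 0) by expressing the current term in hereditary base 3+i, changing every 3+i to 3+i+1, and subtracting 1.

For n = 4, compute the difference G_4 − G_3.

-1

i=0: 4 = 3 + 1 (b=3); 3→4: 4 + 1 = 5; 5−1 = 4
i=1: 4 = 4 (b=4); 4→5: 5 = 5; 5−1 = 4
i=2: 4 = 4 (b=5); 5→6: 4 = 4; 4−1 = 3
i=3: 3 = 3 (b=6); 6→7: 3 = 3; 3−1 = 2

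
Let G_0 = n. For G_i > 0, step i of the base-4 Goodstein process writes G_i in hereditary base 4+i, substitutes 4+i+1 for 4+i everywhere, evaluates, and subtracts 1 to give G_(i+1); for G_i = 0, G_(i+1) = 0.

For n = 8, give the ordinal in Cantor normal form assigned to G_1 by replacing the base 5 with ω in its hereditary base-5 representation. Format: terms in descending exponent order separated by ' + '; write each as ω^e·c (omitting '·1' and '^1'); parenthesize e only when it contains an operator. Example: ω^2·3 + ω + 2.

base 4: 8 = 2·4; at 5: 2·5 = 10; next = 9
base 5: 9 = 5 + 4; at 6: 6 + 4 = 10; next = 9

ω + 4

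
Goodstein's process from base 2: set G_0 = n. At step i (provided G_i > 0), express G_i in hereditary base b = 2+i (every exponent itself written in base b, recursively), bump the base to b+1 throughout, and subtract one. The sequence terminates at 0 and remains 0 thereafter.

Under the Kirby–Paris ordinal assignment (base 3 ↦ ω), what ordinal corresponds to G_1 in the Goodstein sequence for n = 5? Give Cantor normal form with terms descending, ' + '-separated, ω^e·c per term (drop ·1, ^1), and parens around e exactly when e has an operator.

step 0: 5 = 2^2 + 1; sub 3 for 2: 3^3 + 1; = 28; G_1 = 28−1 = 27
step 1: 27 = 3^3; sub 4 for 3: 4^4; = 256; G_2 = 256−1 = 255

ω^ω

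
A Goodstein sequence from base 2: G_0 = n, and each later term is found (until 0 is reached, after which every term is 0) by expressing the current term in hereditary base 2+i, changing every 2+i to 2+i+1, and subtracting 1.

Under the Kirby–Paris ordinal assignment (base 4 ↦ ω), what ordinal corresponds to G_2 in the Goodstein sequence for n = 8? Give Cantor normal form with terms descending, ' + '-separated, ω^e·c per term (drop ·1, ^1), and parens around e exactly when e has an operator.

G_0=8  [base 2] 2^(2 + 1)  →[2↦3]→  3^(3 + 1) = 81  −1 ⇒ G_1=80
G_1=80  [base 3] 2·3^3 + 2·3^2 + 2·3 + 2  →[3↦4]→  2·4^4 + 2·4^2 + 2·4 + 2 = 554  −1 ⇒ G_2=553

ω^ω·2 + ω^2·2 + ω·2 + 1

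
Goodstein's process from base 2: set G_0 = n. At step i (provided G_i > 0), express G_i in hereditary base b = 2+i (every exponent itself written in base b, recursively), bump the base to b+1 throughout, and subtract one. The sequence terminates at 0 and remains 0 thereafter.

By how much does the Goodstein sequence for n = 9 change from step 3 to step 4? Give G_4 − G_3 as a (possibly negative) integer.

9 —HB2→ 2^(2 + 1) + 1 —bump→ 3^(3 + 1) + 1 = 82 —(−1)→ 81
81 —HB3→ 3^(3 + 1) —bump→ 4^(4 + 1) = 1024 —(−1)→ 1023
1023 —HB4→ 3·4^4 + 3·4^3 + 3·4^2 + 3·4 + 3 —bump→ 3·5^5 + 3·5^3 + 3·5^2 + 3·5 + 3 = 9843 —(−1)→ 9842
9842 —HB5→ 3·5^5 + 3·5^3 + 3·5^2 + 3·5 + 2 —bump→ 3·6^6 + 3·6^3 + 3·6^2 + 3·6 + 2 = 140744 —(−1)→ 140743

130901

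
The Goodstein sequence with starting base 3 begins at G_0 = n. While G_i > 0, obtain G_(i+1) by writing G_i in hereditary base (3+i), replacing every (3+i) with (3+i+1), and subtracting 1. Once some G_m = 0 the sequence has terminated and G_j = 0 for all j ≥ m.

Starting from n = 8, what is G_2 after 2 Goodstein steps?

base 3: 8 = 2·3 + 2; at 4: 2·4 + 2 = 10; next = 9
base 4: 9 = 2·4 + 1; at 5: 2·5 + 1 = 11; next = 10
base 5: 10 = 2·5; at 6: 2·6 = 12; next = 11

10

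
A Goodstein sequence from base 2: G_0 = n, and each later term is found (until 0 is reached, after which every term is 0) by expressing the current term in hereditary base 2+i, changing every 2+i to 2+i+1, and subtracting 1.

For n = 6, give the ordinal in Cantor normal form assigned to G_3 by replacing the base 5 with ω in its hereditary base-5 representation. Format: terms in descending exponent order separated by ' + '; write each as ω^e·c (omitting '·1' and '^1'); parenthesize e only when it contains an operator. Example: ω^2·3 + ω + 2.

ω^ω

G_0=6  [base 2] 2^2 + 2  →[2↦3]→  3^3 + 3 = 30  −1 ⇒ G_1=29
G_1=29  [base 3] 3^3 + 2  →[3↦4]→  4^4 + 2 = 258  −1 ⇒ G_2=257
G_2=257  [base 4] 4^4 + 1  →[4↦5]→  5^5 + 1 = 3126  −1 ⇒ G_3=3125
G_3=3125  [base 5] 5^5  →[5↦6]→  6^6 = 46656  −1 ⇒ G_4=46655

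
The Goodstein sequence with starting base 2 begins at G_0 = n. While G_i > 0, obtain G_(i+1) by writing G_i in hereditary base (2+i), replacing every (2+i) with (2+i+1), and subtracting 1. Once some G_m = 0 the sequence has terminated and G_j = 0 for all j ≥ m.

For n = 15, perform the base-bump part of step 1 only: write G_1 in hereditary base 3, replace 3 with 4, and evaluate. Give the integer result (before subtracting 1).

1284

(0) 15|_2 = 2^(2 + 1) + 2^2 + 2 + 1 ↦ 3^(3 + 1) + 3^3 + 3 + 1|_3 = 112 ⇒ 111
(1) 111|_3 = 3^(3 + 1) + 3^3 + 3 ↦ 4^(4 + 1) + 4^4 + 4|_4 = 1284 ⇒ 1283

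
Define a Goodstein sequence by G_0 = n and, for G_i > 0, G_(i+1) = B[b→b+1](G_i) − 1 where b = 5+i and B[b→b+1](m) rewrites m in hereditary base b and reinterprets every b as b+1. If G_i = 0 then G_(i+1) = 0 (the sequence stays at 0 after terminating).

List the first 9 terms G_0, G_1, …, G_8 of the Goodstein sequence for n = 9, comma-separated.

base 5: 9 = 5 + 4; at 6: 6 + 4 = 10; next = 9
base 6: 9 = 6 + 3; at 7: 7 + 3 = 10; next = 9
base 7: 9 = 7 + 2; at 8: 8 + 2 = 10; next = 9
base 8: 9 = 8 + 1; at 9: 9 + 1 = 10; next = 9
base 9: 9 = 9; at 10: 10 = 10; next = 9
base 10: 9 = 9; at 11: 9 = 9; next = 8
base 11: 8 = 8; at 12: 8 = 8; next = 7
base 12: 7 = 7; at 13: 7 = 7; next = 6

9, 9, 9, 9, 9, 9, 8, 7, 6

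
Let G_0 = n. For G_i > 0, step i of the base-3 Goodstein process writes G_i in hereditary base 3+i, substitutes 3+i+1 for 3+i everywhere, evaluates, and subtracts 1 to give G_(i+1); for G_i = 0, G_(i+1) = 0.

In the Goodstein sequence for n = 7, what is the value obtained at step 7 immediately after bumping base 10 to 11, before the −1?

9

(0) 7|_3 = 2·3 + 1 ↦ 2·4 + 1|_4 = 9 ⇒ 8
(1) 8|_4 = 2·4 ↦ 2·5|_5 = 10 ⇒ 9
(2) 9|_5 = 5 + 4 ↦ 6 + 4|_6 = 10 ⇒ 9
(3) 9|_6 = 6 + 3 ↦ 7 + 3|_7 = 10 ⇒ 9
(4) 9|_7 = 7 + 2 ↦ 8 + 2|_8 = 10 ⇒ 9
(5) 9|_8 = 8 + 1 ↦ 9 + 1|_9 = 10 ⇒ 9
(6) 9|_9 = 9 ↦ 10|_10 = 10 ⇒ 9
(7) 9|_10 = 9 ↦ 9|_11 = 9 ⇒ 8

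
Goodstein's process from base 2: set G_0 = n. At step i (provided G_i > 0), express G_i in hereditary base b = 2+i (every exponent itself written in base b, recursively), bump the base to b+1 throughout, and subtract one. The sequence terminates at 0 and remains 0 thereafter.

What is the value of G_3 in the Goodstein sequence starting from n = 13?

base 2: 13 = 2^(2 + 1) + 2^2 + 1; at 3: 3^(3 + 1) + 3^3 + 1 = 109; next = 108
base 3: 108 = 3^(3 + 1) + 3^3; at 4: 4^(4 + 1) + 4^4 = 1280; next = 1279
base 4: 1279 = 4^(4 + 1) + 3·4^3 + 3·4^2 + 3·4 + 3; at 5: 5^(5 + 1) + 3·5^3 + 3·5^2 + 3·5 + 3 = 16093; next = 16092
base 5: 16092 = 5^(5 + 1) + 3·5^3 + 3·5^2 + 3·5 + 2; at 6: 6^(6 + 1) + 3·6^3 + 3·6^2 + 3·6 + 2 = 280712; next = 280711

16092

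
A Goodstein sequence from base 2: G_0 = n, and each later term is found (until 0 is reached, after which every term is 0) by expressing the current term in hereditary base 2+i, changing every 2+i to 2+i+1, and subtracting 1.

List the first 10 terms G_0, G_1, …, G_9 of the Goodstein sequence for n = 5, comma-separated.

5, 27, 255, 467, 775, 1197, 1751, 2454, 3325, 4382

i=0: 5 = 2^2 + 1 (b=2); 2→3: 3^3 + 1 = 28; 28−1 = 27
i=1: 27 = 3^3 (b=3); 3→4: 4^4 = 256; 256−1 = 255
i=2: 255 = 3·4^3 + 3·4^2 + 3·4 + 3 (b=4); 4→5: 3·5^3 + 3·5^2 + 3·5 + 3 = 468; 468−1 = 467
i=3: 467 = 3·5^3 + 3·5^2 + 3·5 + 2 (b=5); 5→6: 3·6^3 + 3·6^2 + 3·6 + 2 = 776; 776−1 = 775
i=4: 775 = 3·6^3 + 3·6^2 + 3·6 + 1 (b=6); 6→7: 3·7^3 + 3·7^2 + 3·7 + 1 = 1198; 1198−1 = 1197
i=5: 1197 = 3·7^3 + 3·7^2 + 3·7 (b=7); 7→8: 3·8^3 + 3·8^2 + 3·8 = 1752; 1752−1 = 1751
i=6: 1751 = 3·8^3 + 3·8^2 + 2·8 + 7 (b=8); 8→9: 3·9^3 + 3·9^2 + 2·9 + 7 = 2455; 2455−1 = 2454
i=7: 2454 = 3·9^3 + 3·9^2 + 2·9 + 6 (b=9); 9→10: 3·10^3 + 3·10^2 + 2·10 + 6 = 3326; 3326−1 = 3325
i=8: 3325 = 3·10^3 + 3·10^2 + 2·10 + 5 (b=10); 10→11: 3·11^3 + 3·11^2 + 2·11 + 5 = 4383; 4383−1 = 4382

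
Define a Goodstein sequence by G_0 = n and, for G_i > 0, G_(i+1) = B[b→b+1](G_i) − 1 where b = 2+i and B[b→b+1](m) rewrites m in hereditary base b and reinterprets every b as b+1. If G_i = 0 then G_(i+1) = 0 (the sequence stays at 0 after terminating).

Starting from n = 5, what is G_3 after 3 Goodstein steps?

467

5 —HB2→ 2^2 + 1 —bump→ 3^3 + 1 = 28 —(−1)→ 27
27 —HB3→ 3^3 —bump→ 4^4 = 256 —(−1)→ 255
255 —HB4→ 3·4^3 + 3·4^2 + 3·4 + 3 —bump→ 3·5^3 + 3·5^2 + 3·5 + 3 = 468 —(−1)→ 467
467 —HB5→ 3·5^3 + 3·5^2 + 3·5 + 2 —bump→ 3·6^3 + 3·6^2 + 3·6 + 2 = 776 —(−1)→ 775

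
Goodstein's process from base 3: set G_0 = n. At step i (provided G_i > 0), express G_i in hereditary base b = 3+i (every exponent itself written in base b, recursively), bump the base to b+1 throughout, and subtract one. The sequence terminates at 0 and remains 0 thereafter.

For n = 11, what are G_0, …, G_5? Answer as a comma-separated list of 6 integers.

i=0: 11 = 3^2 + 2 (b=3); 3→4: 4^2 + 2 = 18; 18−1 = 17
i=1: 17 = 4^2 + 1 (b=4); 4→5: 5^2 + 1 = 26; 26−1 = 25
i=2: 25 = 5^2 (b=5); 5→6: 6^2 = 36; 36−1 = 35
i=3: 35 = 5·6 + 5 (b=6); 6→7: 5·7 + 5 = 40; 40−1 = 39
i=4: 39 = 5·7 + 4 (b=7); 7→8: 5·8 + 4 = 44; 44−1 = 43

11, 17, 25, 35, 39, 43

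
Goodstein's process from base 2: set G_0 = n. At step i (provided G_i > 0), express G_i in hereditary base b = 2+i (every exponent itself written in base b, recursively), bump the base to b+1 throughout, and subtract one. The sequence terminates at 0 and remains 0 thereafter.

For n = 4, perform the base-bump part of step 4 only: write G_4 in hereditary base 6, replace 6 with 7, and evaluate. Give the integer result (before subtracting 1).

base 2: 4 = 2^2; at 3: 3^3 = 27; next = 26
base 3: 26 = 2·3^2 + 2·3 + 2; at 4: 2·4^2 + 2·4 + 2 = 42; next = 41
base 4: 41 = 2·4^2 + 2·4 + 1; at 5: 2·5^2 + 2·5 + 1 = 61; next = 60
base 5: 60 = 2·5^2 + 2·5; at 6: 2·6^2 + 2·6 = 84; next = 83
base 6: 83 = 2·6^2 + 6 + 5; at 7: 2·7^2 + 7 + 5 = 110; next = 109

110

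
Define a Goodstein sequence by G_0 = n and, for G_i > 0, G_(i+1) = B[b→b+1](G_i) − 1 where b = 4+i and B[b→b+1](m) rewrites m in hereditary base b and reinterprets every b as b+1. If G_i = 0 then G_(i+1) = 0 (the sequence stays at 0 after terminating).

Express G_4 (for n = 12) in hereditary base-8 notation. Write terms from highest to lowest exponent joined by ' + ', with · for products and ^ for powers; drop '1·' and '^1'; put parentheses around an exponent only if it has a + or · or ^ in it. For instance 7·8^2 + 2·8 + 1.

2·8 + 1

G_0 = 12. HB_4(12) = 3·4. Bump = 15. G_1 = 14.
G_1 = 14. HB_5(14) = 2·5 + 4. Bump = 16. G_2 = 15.
G_2 = 15. HB_6(15) = 2·6 + 3. Bump = 17. G_3 = 16.
G_3 = 16. HB_7(16) = 2·7 + 2. Bump = 18. G_4 = 17.
G_4 = 17. HB_8(17) = 2·8 + 1. Bump = 19. G_5 = 18.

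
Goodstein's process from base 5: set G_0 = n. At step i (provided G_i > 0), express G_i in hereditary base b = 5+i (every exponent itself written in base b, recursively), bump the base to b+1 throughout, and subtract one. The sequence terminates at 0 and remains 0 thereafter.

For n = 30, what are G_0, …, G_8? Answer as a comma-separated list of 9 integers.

(0) 30|_5 = 5^2 + 5 ↦ 6^2 + 6|_6 = 42 ⇒ 41
(1) 41|_6 = 6^2 + 5 ↦ 7^2 + 5|_7 = 54 ⇒ 53
(2) 53|_7 = 7^2 + 4 ↦ 8^2 + 4|_8 = 68 ⇒ 67
(3) 67|_8 = 8^2 + 3 ↦ 9^2 + 3|_9 = 84 ⇒ 83
(4) 83|_9 = 9^2 + 2 ↦ 10^2 + 2|_10 = 102 ⇒ 101
(5) 101|_10 = 10^2 + 1 ↦ 11^2 + 1|_11 = 122 ⇒ 121
(6) 121|_11 = 11^2 ↦ 12^2|_12 = 144 ⇒ 143
(7) 143|_12 = 11·12 + 11 ↦ 11·13 + 11|_13 = 154 ⇒ 153

30, 41, 53, 67, 83, 101, 121, 143, 153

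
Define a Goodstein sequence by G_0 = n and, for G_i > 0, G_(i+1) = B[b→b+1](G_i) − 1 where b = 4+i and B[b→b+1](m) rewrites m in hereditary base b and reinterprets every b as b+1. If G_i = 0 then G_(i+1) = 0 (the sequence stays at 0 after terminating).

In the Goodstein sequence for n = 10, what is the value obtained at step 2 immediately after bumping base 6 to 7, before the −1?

14

base 4: 10 = 2·4 + 2; at 5: 2·5 + 2 = 12; next = 11
base 5: 11 = 2·5 + 1; at 6: 2·6 + 1 = 13; next = 12
base 6: 12 = 2·6; at 7: 2·7 = 14; next = 13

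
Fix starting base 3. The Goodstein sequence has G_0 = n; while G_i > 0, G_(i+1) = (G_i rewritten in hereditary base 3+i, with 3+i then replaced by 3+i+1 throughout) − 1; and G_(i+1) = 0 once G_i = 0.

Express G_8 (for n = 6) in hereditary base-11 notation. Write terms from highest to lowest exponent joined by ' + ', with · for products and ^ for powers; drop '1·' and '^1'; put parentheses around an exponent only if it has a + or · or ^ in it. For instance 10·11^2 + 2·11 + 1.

i=0: 6 = 2·3 (b=3); 3→4: 2·4 = 8; 8−1 = 7
i=1: 7 = 4 + 3 (b=4); 4→5: 5 + 3 = 8; 8−1 = 7
i=2: 7 = 5 + 2 (b=5); 5→6: 6 + 2 = 8; 8−1 = 7
i=3: 7 = 6 + 1 (b=6); 6→7: 7 + 1 = 8; 8−1 = 7
i=4: 7 = 7 (b=7); 7→8: 8 = 8; 8−1 = 7
i=5: 7 = 7 (b=8); 8→9: 7 = 7; 7−1 = 6
i=6: 6 = 6 (b=9); 9→10: 6 = 6; 6−1 = 5
i=7: 5 = 5 (b=10); 10→11: 5 = 5; 5−1 = 4
i=8: 4 = 4 (b=11); 11→12: 4 = 4; 4−1 = 3

4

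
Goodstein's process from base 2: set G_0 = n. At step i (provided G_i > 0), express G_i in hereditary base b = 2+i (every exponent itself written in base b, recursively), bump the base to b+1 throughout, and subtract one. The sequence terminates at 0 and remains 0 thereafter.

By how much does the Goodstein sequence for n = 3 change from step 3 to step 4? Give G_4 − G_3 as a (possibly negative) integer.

-1

base 2: 3 = 2 + 1; at 3: 3 + 1 = 4; next = 3
base 3: 3 = 3; at 4: 4 = 4; next = 3
base 4: 3 = 3; at 5: 3 = 3; next = 2
base 5: 2 = 2; at 6: 2 = 2; next = 1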